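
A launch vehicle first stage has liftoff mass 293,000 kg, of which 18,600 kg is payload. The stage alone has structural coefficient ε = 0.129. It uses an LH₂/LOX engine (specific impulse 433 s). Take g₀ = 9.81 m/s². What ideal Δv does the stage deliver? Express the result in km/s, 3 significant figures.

Stage wet mass = m₀ − payload = 293,000 − 18,600 = 274,400 kg.
Stage dry mass = ε × stage wet mass = 0.129 × 274,400 = 35,397.6 kg.
Burnout mass m_f = stage dry + payload = 35,397.6 + 18,600 = 53,997.6 kg.
v_e = Isp · g₀ = 433 × 9.81 = 4247.7 m/s.
Rocket equation: Δv = v_e · ln(293,000/53,997.6) = 4247.7 × ln(5.426) = 4247.7 × 1.6912 ≈ 7184 m/s.

Δv ≈ 7.18 km/s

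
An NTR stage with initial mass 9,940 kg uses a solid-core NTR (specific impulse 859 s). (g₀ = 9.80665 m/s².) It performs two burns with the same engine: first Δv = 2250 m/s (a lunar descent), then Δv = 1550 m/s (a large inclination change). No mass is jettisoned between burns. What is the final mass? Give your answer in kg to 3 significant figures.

final mass ≈ 6330 kg

v_e = Isp · g₀ = 859 × 9.80665 = 8423.9 m/s.
After the first burn: m = 9940 × exp(−2250/8423.9) = 9940 × 0.76560 = 7,610.06 kg.
After the second burn: m = 7,610.06 × exp(−1550/8423.9) = 7,610.06 × 0.83194 = 6,331.11 kg.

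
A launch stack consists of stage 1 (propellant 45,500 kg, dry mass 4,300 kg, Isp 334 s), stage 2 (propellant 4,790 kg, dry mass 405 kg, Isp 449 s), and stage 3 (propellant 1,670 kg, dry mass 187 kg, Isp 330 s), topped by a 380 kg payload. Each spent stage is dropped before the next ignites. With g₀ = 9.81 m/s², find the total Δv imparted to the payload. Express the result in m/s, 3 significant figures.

Ignition mass of stage 1 = 45,500+4,300 + 4,790+405 + 1,670+187 + 380 = 57,232 kg.
Stage 1: m₀ = 57,232 kg, m_f = 57,232 − 45,500 = 11,732 kg; Δv = 334×9.81×ln(4.878) = 3276.5×1.5848 ≈ 5193 m/s.
Stage 2: m₀ = 7,432 kg, m_f = 7,432 − 4,790 = 2,642 kg; Δv = 449×9.81×ln(2.813) = 4404.7×1.0343 ≈ 4556 m/s.
Stage 3: m₀ = 2,237 kg, m_f = 2,237 − 1,670 = 567 kg; Δv = 330×9.81×ln(3.945) = 3237.3×1.3725 ≈ 4443 m/s.
Total Δv = 5193 + 4556 + 4443 = 14192 m/s.

Δv ≈ 14200 m/s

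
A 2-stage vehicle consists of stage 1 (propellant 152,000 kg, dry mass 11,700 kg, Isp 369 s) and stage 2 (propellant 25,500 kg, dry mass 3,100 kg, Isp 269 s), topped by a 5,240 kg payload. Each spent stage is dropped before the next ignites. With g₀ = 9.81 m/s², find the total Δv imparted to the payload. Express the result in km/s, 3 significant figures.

Δv ≈ 9.01 km/s

Ignition mass of stage 1 = 152,000+11,700 + 25,500+3,100 + 5,240 = 197,540 kg.
Stage 1: m₀ = 197,540 kg, m_f = 197,540 − 152,000 = 45,540 kg; Δv = 369×9.81×ln(4.338) = 3619.9×1.4674 ≈ 5312 m/s.
Stage 2: m₀ = 33,840 kg, m_f = 33,840 − 25,500 = 8,340 kg; Δv = 269×9.81×ln(4.058) = 2638.9×1.4006 ≈ 3696 m/s.
Total Δv = 5312 + 3696 = 9008 m/s.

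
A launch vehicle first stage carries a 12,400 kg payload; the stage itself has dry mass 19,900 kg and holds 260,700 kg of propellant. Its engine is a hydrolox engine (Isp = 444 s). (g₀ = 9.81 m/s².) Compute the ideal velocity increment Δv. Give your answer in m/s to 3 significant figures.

Δv ≈ 9600 m/s

v_e = Isp · g₀ = 444 × 9.81 = 4355.6 m/s.
m₀ = payload + dry + propellant = 12,400 + 19,900 + 260,700 = 293,000 kg.
m_f = payload + dry = 12,400 + 19,900 = 32,300 kg.
Using Δv = v_e ln(m₀/m_f): Δv = v_e · ln(m₀/m_f) = 4355.6 × ln(9.071) = 4355.6 × 2.2051 ≈ 9604.6 m/s.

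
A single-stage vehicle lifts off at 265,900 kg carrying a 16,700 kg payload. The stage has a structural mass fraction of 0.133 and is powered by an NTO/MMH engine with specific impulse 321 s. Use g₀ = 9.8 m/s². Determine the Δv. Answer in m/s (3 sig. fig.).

Stage wet mass = m₀ − payload = 265,900 − 16,700 = 249,200 kg.
Stage dry mass = ε × stage wet mass = 0.133 × 249,200 = 33,143.6 kg.
Burnout mass m_f = stage dry + payload = 33,143.6 + 16,700 = 49,843.6 kg.
v_e = Isp · g₀ = 321 × 9.8 = 3145.8 m/s.
Δv = v_e · ln(265,900/49,843.6) = 3145.8 × ln(5.335) = 3145.8 × 1.6742 ≈ 5267 m/s.

Δv ≈ 5270 m/s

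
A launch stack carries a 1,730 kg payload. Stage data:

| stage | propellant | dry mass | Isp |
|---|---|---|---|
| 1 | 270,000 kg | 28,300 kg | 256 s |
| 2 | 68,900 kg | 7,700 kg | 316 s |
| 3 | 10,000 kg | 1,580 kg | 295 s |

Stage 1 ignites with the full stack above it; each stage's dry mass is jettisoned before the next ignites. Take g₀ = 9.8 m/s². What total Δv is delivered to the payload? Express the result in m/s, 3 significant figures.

Δv ≈ 11500 m/s

Ignition mass of stage 1 = 270,000+28,300 + 68,900+7,700 + 10,000+1,580 + 1,730 = 388,210 kg.
Stage 1: m₀ = 388,210 kg, m_f = 388,210 − 270,000 = 118,210 kg; Δv = 256×9.8×ln(3.284) = 2508.8×1.1891 ≈ 2983 m/s.
Stage 2: m₀ = 89,910 kg, m_f = 89,910 − 68,900 = 21,010 kg; Δv = 316×9.8×ln(4.279) = 3096.8×1.4538 ≈ 4502 m/s.
Stage 3: m₀ = 13,310 kg, m_f = 13,310 − 10,000 = 3,310 kg; Δv = 295×9.8×ln(4.021) = 2891.0×1.3916 ≈ 4023 m/s.
Total Δv = 2983 + 4502 + 4023 = 11508 m/s.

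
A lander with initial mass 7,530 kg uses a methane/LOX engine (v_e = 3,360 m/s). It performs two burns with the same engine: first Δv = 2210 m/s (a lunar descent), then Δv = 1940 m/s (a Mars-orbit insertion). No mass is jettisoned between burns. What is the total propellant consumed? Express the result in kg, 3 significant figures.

total propellant consumed ≈ 5340 kg

After the first burn: m = 7530 × exp(−2210/3360.0) = 7530 × 0.51802 = 3,900.69 kg.
After the second burn: m = 3,900.69 × exp(−1940/3360.0) = 3,900.69 × 0.56137 = 2,189.73 kg.
Total propellant = m₀ − m_final = 7530 − 2,189.73 = 5,340.27 kg.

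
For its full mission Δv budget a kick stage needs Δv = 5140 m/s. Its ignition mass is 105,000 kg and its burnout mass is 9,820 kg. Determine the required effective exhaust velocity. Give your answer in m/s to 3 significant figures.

ln(m₀/m_f) = ln(105000/9820) = ln(10.69) = 2.3695.
v_e = Δv / ln(m₀/m_f) = 5140 / 2.3695 = 2169.2 m/s.

v_e ≈ 2170 m/s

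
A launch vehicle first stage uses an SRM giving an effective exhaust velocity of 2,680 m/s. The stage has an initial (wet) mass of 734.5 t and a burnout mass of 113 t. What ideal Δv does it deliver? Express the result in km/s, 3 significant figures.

Δv ≈ 5.02 km/s

Δv = v_e · ln(m₀/m_f) = 2680.0 × ln(6.5) = 2680.0 × 1.8718 ≈ 5016.4 m/s.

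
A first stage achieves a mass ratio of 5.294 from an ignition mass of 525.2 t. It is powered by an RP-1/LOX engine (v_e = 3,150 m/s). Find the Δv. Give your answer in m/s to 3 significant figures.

Δv ≈ 5250 m/s

Δv = v_e · ln(5.294) = 3150.0 × 1.6666 ≈ 5249.7 m/s.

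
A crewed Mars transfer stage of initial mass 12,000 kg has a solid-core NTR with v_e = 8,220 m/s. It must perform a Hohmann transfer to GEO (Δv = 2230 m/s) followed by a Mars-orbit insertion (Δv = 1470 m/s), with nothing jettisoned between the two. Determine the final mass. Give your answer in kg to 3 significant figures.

final mass ≈ 7650 kg

After the first burn: m = 12000 × exp(−2230/8220.0) = 12000 × 0.76240 = 9,148.8 kg.
After the second burn: m = 9,148.8 × exp(−1470/8220.0) = 9,148.8 × 0.83625 = 7,650.68 kg.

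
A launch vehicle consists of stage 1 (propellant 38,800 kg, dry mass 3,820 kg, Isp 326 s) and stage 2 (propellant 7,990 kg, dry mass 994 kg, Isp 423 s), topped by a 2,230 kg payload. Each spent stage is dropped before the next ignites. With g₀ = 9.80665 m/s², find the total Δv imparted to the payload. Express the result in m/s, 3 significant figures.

Δv ≈ 9250 m/s

Ignition mass of stage 1 = 38,800+3,820 + 7,990+994 + 2,230 = 53,834 kg.
Stage 1: m₀ = 53,834 kg, m_f = 53,834 − 38,800 = 15,034 kg; Δv = 326×9.80665×ln(3.581) = 3197.0×1.2756 ≈ 4078 m/s.
Stage 2: m₀ = 11,214 kg, m_f = 11,214 − 7,990 = 3,224 kg; Δv = 423×9.80665×ln(3.478) = 4148.2×1.2465 ≈ 5171 m/s.
Total Δv = 4078 + 5171 = 9249 m/s.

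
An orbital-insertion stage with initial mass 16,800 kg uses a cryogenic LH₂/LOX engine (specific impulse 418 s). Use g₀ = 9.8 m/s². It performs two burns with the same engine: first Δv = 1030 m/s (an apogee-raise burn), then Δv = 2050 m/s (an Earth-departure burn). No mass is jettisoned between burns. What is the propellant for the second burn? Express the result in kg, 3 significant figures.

propellant for the second burn ≈ 5140 kg

v_e = Isp · g₀ = 418 × 9.8 = 4096.4 m/s.
After the first burn: m = 16800 × exp(−1030/4096.4) = 16800 × 0.77768 = 13,065 kg.
After the second burn: m = 13,065 × exp(−2050/4096.4) = 13,065 × 0.60626 = 7,920.79 kg.
Second-burn propellant = 13,065 − 7,920.79 = 5,144.21 kg.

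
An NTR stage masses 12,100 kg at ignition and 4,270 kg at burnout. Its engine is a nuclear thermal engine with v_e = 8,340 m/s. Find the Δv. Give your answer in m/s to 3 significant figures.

Δv = v_e · ln(m₀/m_f) = 8340.0 × ln(2.834) = 8340.0 × 1.0416 ≈ 8686.9 m/s.

Δv ≈ 8690 m/s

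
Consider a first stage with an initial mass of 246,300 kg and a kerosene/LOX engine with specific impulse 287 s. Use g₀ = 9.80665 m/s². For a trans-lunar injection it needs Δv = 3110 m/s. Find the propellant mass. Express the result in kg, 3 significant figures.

propellant mass ≈ 165000 kg

v_e = Isp · g₀ = 287 × 9.80665 = 2814.5 m/s.
m₀/m_f = exp(Δv / v_e) = exp(3110 / 2814.5) = exp(1.1050) = 3.0192.
m_f = 246,300 / 3.0192 = 81,577.9 kg, so propellant = m₀ − m_f = 246,300 − 81,577.9 = 164,722.1 kg.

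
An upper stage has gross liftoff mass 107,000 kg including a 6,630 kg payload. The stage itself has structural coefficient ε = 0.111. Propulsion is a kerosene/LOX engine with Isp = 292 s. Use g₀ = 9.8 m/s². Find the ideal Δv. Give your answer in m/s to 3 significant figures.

Stage wet mass = m₀ − payload = 107,000 − 6,630 = 100,370 kg.
Stage dry mass = ε × stage wet mass = 0.111 × 100,370 = 11,141.1 kg.
Burnout mass m_f = stage dry + payload = 11,141.1 + 6,630 = 17,771.1 kg.
v_e = Isp · g₀ = 292 × 9.8 = 2861.6 m/s.
Rocket equation: Δv = v_e · ln(107,000/17,771.1) = 2861.6 × ln(6.021) = 2861.6 × 1.7953 ≈ 5137 m/s.

Δv ≈ 5140 m/s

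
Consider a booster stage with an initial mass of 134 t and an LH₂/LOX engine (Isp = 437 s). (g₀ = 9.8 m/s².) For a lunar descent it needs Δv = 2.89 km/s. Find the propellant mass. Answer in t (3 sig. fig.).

propellant mass ≈ 65.8 t

v_e = Isp · g₀ = 437 × 9.8 = 4282.6 m/s.
m₀/m_f = exp(Δv / v_e) = exp(2890 / 4282.6) = exp(0.6748) = 1.9637.
m_f = 134 / 1.9637 = 68.2385 t, so propellant = m₀ − m_f = 134 − 68.2385 = 65.7615 t.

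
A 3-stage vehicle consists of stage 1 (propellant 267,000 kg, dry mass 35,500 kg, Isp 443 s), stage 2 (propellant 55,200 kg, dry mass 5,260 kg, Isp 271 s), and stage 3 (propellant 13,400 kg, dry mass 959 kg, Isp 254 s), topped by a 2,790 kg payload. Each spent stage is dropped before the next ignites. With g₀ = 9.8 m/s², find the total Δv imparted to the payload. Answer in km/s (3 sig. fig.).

Δv ≈ 12.3 km/s

Ignition mass of stage 1 = 267,000+35,500 + 55,200+5,260 + 13,400+959 + 2,790 = 380,109 kg.
Stage 1: m₀ = 380,109 kg, m_f = 380,109 − 267,000 = 113,109 kg; Δv = 443×9.8×ln(3.361) = 4341.4×1.2121 ≈ 5262 m/s.
Stage 2: m₀ = 77,609 kg, m_f = 77,609 − 55,200 = 22,409 kg; Δv = 271×9.8×ln(3.463) = 2655.8×1.2422 ≈ 3299 m/s.
Stage 3: m₀ = 17,149 kg, m_f = 17,149 − 13,400 = 3,749 kg; Δv = 254×9.8×ln(4.574) = 2489.2×1.5205 ≈ 3785 m/s.
Total Δv = 5262 + 3299 + 3785 = 12346 m/s.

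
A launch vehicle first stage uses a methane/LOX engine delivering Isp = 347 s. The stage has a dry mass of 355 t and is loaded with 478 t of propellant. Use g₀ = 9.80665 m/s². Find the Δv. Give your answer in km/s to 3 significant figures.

Δv ≈ 2.90 km/s

v_e = Isp · g₀ = 347 × 9.80665 = 3402.9 m/s.
m₀ = m_dry + m_prop = 355 + 478 = 833 t.
Δv = v_e · ln(m₀/m_f) = 3402.9 × ln(2.346) = 3402.9 × 0.8529 ≈ 2902.4 m/s.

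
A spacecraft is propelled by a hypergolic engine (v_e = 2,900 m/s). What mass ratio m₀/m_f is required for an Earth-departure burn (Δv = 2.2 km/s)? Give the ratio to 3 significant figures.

By the Tsiolkovsky rocket equation, m₀/m_f = exp(Δv / v_e) = exp(2200 / 2900.0) = exp(0.7586) = 2.1353.

mass ratio ≈ 2.14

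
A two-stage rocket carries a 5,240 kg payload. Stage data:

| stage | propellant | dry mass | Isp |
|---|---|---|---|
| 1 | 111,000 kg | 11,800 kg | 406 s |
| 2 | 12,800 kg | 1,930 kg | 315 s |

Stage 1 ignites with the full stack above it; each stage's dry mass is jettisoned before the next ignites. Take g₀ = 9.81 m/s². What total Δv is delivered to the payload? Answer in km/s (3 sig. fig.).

Ignition mass of stage 1 = 111,000+11,800 + 12,800+1,930 + 5,240 = 142,770 kg.
Stage 1: m₀ = 142,770 kg, m_f = 142,770 − 111,000 = 31,770 kg; Δv = 406×9.81×ln(4.494) = 3982.9×1.5027 ≈ 5985 m/s.
Stage 2: m₀ = 19,970 kg, m_f = 19,970 − 12,800 = 7,170 kg; Δv = 315×9.81×ln(2.785) = 3090.2×1.0243 ≈ 3165 m/s.
Total Δv = 5985 + 3165 = 9150 m/s.

Δv ≈ 9.15 km/s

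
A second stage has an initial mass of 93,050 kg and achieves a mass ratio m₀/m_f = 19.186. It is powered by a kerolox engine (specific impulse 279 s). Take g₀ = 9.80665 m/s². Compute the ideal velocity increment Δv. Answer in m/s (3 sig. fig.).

v_e = Isp · g₀ = 279 × 9.80665 = 2736.1 m/s.
By the Tsiolkovsky rocket equation, Δv = v_e · ln(19.186) = 2736.1 × 2.9542 ≈ 8082.8 m/s.

Δv ≈ 8080 m/s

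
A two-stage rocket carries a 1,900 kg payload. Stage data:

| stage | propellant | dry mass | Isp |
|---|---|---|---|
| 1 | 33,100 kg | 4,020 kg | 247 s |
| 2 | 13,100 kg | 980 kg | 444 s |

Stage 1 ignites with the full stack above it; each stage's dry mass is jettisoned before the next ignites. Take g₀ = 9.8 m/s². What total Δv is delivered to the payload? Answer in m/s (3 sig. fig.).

Ignition mass of stage 1 = 33,100+4,020 + 13,100+980 + 1,900 = 53,100 kg.
Stage 1: m₀ = 53,100 kg, m_f = 53,100 − 33,100 = 20,000 kg; Δv = 247×9.8×ln(2.655) = 2420.6×0.9764 ≈ 2364 m/s.
Stage 2: m₀ = 15,980 kg, m_f = 15,980 − 13,100 = 2,880 kg; Δv = 444×9.8×ln(5.549) = 4351.2×1.7135 ≈ 7456 m/s.
Total Δv = 2364 + 7456 = 9820 m/s.

Δv ≈ 9820 m/s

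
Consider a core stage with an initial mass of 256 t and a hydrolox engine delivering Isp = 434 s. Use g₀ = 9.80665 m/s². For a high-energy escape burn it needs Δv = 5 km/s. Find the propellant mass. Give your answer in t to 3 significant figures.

propellant mass ≈ 177 t

v_e = Isp · g₀ = 434 × 9.80665 = 4256.1 m/s.
Using Δv = v_e ln(m₀/m_f): m₀/m_f = exp(Δv / v_e) = exp(5000 / 4256.1) = exp(1.1748) = 3.2375.
m_f = 256 / 3.2375 = 79.0734 t, so propellant = m₀ − m_f = 256 − 79.0734 = 176.9266 t.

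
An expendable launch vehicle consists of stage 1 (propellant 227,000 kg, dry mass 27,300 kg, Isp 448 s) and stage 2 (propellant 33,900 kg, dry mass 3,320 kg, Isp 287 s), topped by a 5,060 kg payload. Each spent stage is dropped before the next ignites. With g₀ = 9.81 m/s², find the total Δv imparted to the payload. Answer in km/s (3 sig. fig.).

Δv ≈ 10.9 km/s

Ignition mass of stage 1 = 227,000+27,300 + 33,900+3,320 + 5,060 = 296,580 kg.
Stage 1: m₀ = 296,580 kg, m_f = 296,580 − 227,000 = 69,580 kg; Δv = 448×9.81×ln(4.262) = 4394.9×1.4498 ≈ 6372 m/s.
Stage 2: m₀ = 42,280 kg, m_f = 42,280 − 33,900 = 8,380 kg; Δv = 287×9.81×ln(5.045) = 2815.5×1.6185 ≈ 4557 m/s.
Total Δv = 6372 + 4557 = 10929 m/s.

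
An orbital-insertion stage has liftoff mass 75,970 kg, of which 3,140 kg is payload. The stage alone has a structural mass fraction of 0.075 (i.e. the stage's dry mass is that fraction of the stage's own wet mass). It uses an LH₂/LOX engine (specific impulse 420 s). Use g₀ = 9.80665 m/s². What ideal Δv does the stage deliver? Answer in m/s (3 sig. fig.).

Stage wet mass = m₀ − payload = 75,970 − 3,140 = 72,830 kg.
Stage dry mass = ε × stage wet mass = 0.075 × 72,830 = 5,462.25 kg.
Burnout mass m_f = stage dry + payload = 5,462.25 + 3,140 = 8,602.25 kg.
v_e = Isp · g₀ = 420 × 9.80665 = 4118.8 m/s.
From the ideal rocket equation, Δv = v_e · ln(75,970/8,602.25) = 4118.8 × ln(8.831) = 4118.8 × 2.1783 ≈ 8972 m/s.

Δv ≈ 8970 m/s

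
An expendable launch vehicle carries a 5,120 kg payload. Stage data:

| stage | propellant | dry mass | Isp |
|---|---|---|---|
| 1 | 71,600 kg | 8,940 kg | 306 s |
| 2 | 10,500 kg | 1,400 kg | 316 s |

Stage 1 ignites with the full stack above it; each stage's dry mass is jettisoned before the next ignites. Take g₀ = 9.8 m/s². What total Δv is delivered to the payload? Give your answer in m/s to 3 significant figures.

Ignition mass of stage 1 = 71,600+8,940 + 10,500+1,400 + 5,120 = 97,560 kg.
Stage 1: m₀ = 97,560 kg, m_f = 97,560 − 71,600 = 25,960 kg; Δv = 306×9.8×ln(3.758) = 2998.8×1.3239 ≈ 3970 m/s.
Stage 2: m₀ = 17,020 kg, m_f = 17,020 − 10,500 = 6,520 kg; Δv = 316×9.8×ln(2.61) = 3096.8×0.9595 ≈ 2971 m/s.
Total Δv = 3970 + 2971 = 6941 m/s.

Δv ≈ 6940 m/s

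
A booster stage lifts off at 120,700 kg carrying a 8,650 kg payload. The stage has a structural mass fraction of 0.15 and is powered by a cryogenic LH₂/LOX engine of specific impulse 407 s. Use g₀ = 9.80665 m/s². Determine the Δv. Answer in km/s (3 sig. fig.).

Stage wet mass = m₀ − payload = 120,700 − 8,650 = 112,050 kg.
Stage dry mass = ε × stage wet mass = 0.15 × 112,050 = 16,807.5 kg.
Burnout mass m_f = stage dry + payload = 16,807.5 + 8,650 = 25,457.5 kg.
v_e = Isp · g₀ = 407 × 9.80665 = 3991.3 m/s.
By the Tsiolkovsky rocket equation, Δv = v_e · ln(120,700/25,457.5) = 3991.3 × ln(4.741) = 3991.3 × 1.5563 ≈ 6212 m/s.

Δv ≈ 6.21 km/s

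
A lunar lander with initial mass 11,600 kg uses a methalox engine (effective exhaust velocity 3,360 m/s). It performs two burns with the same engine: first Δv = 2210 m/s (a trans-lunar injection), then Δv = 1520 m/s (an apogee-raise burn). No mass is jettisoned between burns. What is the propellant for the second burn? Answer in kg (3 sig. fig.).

propellant for the second burn ≈ 2190 kg

After the first burn: m = 11600 × exp(−2210/3360.0) = 11600 × 0.51802 = 6,009.03 kg.
After the second burn: m = 6,009.03 × exp(−1520/3360.0) = 6,009.03 × 0.63611 = 3,822.4 kg.
Second-burn propellant = 6,009.03 − 3,822.4 = 2,186.63 kg.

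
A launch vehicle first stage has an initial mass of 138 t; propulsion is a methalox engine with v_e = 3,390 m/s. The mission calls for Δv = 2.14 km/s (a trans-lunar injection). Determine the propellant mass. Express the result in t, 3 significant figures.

propellant mass ≈ 64.6 t

m₀/m_f = exp(Δv / v_e) = exp(2140 / 3390.0) = exp(0.6313) = 1.8800.
m_f = 138 / 1.8800 = 73.4043 t, so propellant = m₀ − m_f = 138 − 73.4043 = 64.5957 t.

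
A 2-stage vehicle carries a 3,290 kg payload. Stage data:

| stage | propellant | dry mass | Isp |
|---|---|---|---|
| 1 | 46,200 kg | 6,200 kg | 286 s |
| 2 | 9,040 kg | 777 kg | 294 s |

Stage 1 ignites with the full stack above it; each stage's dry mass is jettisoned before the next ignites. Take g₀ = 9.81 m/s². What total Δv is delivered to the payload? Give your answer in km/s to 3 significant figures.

Ignition mass of stage 1 = 46,200+6,200 + 9,040+777 + 3,290 = 65,507 kg.
Stage 1: m₀ = 65,507 kg, m_f = 65,507 − 46,200 = 19,307 kg; Δv = 286×9.81×ln(3.393) = 2805.7×1.2217 ≈ 3428 m/s.
Stage 2: m₀ = 13,107 kg, m_f = 13,107 − 9,040 = 4,067 kg; Δv = 294×9.81×ln(3.223) = 2884.1×1.1702 ≈ 3375 m/s.
Total Δv = 3428 + 3375 = 6803 m/s.

Δv ≈ 6.80 km/s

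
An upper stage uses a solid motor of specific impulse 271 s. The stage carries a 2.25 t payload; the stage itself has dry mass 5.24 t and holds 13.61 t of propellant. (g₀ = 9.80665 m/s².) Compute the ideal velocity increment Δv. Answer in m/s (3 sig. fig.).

Δv ≈ 2750 m/s

v_e = Isp · g₀ = 271 × 9.80665 = 2657.6 m/s.
m₀ = payload + dry + propellant = 2.25 + 5.24 + 13.61 = 21.1 t.
m_f = payload + dry = 2.25 + 5.24 = 7.49 t.
Δv = v_e · ln(m₀/m_f) = 2657.6 × ln(2.817) = 2657.6 × 1.0357 ≈ 2752.5 m/s.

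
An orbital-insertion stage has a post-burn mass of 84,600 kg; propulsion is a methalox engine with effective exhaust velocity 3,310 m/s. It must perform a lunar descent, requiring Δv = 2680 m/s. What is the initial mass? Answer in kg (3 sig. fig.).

Rocket equation: m₀/m_f = exp(Δv / v_e) = exp(2680 / 3310.0) = exp(0.8097) = 2.2472.
m₀ = m_f × 2.2472 = 84,600 × 2.2472 = 190,113 kg.

initial mass ≈ 190000 kg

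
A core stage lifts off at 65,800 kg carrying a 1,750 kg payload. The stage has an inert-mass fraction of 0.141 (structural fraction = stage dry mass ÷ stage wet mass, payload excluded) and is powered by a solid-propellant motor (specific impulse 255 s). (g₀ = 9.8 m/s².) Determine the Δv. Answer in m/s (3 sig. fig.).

Stage wet mass = m₀ − payload = 65,800 − 1,750 = 64,050 kg.
Stage dry mass = ε × stage wet mass = 0.141 × 64,050 = 9,031.05 kg.
Burnout mass m_f = stage dry + payload = 9,031.05 + 1,750 = 10,781.05 kg.
v_e = Isp · g₀ = 255 × 9.8 = 2499.0 m/s.
Δv = v_e · ln(65,800/10,781.05) = 2499.0 × ln(6.103) = 2499.0 × 1.8088 ≈ 4520 m/s.

Δv ≈ 4520 m/s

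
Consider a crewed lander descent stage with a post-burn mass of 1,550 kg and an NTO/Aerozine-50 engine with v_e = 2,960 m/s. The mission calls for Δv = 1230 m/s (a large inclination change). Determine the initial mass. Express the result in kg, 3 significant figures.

Rocket equation: m₀/m_f = exp(Δv / v_e) = exp(1230 / 2960.0) = exp(0.4155) = 1.5152.
m₀ = m_f × 1.5152 = 1,550 × 1.5152 = 2,348.56 kg.

initial mass ≈ 2350 kg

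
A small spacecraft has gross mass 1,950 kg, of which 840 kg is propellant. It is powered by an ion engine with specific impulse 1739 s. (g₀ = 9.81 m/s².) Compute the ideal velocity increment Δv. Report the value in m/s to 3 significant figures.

v_e = Isp · g₀ = 1739 × 9.81 = 17059.6 m/s.
m_f = m₀ − m_prop = 1,950 − 840 = 1,110 kg.
Δv = v_e · ln(m₀/m_f) = 17059.6 × ln(1.757) = 17059.6 × 0.5635 ≈ 9612.6 m/s.

Δv ≈ 9610 m/s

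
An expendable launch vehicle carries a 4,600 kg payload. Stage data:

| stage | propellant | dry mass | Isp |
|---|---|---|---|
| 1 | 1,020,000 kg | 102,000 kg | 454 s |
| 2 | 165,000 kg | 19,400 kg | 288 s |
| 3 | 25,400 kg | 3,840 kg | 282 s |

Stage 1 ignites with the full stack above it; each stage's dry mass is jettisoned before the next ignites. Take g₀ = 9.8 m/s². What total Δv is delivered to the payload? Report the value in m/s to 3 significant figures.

Δv ≈ 14200 m/s

Ignition mass of stage 1 = 1,020,000+102,000 + 165,000+19,400 + 25,400+3,840 + 4,600 = 1,340,240 kg.
Stage 1: m₀ = 1,340,240 kg, m_f = 1,340,240 − 1,020,000 = 320,240 kg; Δv = 454×9.8×ln(4.185) = 4449.2×1.4315 ≈ 6369 m/s.
Stage 2: m₀ = 218,240 kg, m_f = 218,240 − 165,000 = 53,240 kg; Δv = 288×9.8×ln(4.099) = 2822.4×1.4108 ≈ 3982 m/s.
Stage 3: m₀ = 33,840 kg, m_f = 33,840 − 25,400 = 8,440 kg; Δv = 282×9.8×ln(4.009) = 2763.6×1.3887 ≈ 3838 m/s.
Total Δv = 6369 + 3982 + 3838 = 14189 m/s.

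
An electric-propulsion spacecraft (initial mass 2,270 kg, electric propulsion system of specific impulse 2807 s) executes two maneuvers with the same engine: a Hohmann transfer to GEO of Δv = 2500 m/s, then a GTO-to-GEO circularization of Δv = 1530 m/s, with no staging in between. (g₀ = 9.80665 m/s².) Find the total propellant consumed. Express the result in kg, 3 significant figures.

v_e = Isp · g₀ = 2807 × 9.80665 = 27527.3 m/s.
After the first burn: m = 2270 × exp(−2500/27527.3) = 2270 × 0.91318 = 2,072.92 kg.
After the second burn: m = 2,072.92 × exp(−1530/27527.3) = 2,072.92 × 0.94594 = 1,960.86 kg.
Total propellant = m₀ − m_final = 2270 − 1,960.86 = 309.14 kg.

total propellant consumed ≈ 309 kg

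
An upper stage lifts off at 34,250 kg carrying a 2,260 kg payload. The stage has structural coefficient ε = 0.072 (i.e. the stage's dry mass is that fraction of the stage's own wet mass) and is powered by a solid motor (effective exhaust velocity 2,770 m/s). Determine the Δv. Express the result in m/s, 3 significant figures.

Δv ≈ 5580 m/s

Stage wet mass = m₀ − payload = 34,250 − 2,260 = 31,990 kg.
Stage dry mass = ε × stage wet mass = 0.072 × 31,990 = 2,303.28 kg.
Burnout mass m_f = stage dry + payload = 2,303.28 + 2,260 = 4,563.28 kg.
From the ideal rocket equation, Δv = v_e · ln(34,250/4,563.28) = 2770.0 × ln(7.506) = 2770.0 × 2.0156 ≈ 5583 m/s.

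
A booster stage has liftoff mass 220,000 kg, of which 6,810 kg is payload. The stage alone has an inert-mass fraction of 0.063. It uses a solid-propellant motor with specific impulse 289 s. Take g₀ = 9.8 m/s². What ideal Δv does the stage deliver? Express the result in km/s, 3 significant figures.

Δv ≈ 6.76 km/s

Stage wet mass = m₀ − payload = 220,000 − 6,810 = 213,190 kg.
Stage dry mass = ε × stage wet mass = 0.063 × 213,190 = 13,431 kg.
Burnout mass m_f = stage dry + payload = 13,431 + 6,810 = 20,241 kg.
v_e = Isp · g₀ = 289 × 9.8 = 2832.2 m/s.
From the ideal rocket equation, Δv = v_e · ln(220,000/20,241) = 2832.2 × ln(10.87) = 2832.2 × 2.3859 ≈ 6757 m/s.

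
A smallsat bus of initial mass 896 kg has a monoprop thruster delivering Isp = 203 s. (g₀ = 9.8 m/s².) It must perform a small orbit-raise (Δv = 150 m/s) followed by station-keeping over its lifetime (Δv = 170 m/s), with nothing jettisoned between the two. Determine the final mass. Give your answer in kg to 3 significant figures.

v_e = Isp · g₀ = 203 × 9.8 = 1989.4 m/s.
After the first burn: m = 896 × exp(−150/1989.4) = 896 × 0.92737 = 830.924 kg.
After the second burn: m = 830.924 × exp(−170/1989.4) = 830.924 × 0.91810 = 762.871 kg.

final mass ≈ 763 kg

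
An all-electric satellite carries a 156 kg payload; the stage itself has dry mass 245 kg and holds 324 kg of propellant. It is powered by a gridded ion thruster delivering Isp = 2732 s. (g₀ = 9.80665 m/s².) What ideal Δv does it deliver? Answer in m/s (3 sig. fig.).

Δv ≈ 15900 m/s

v_e = Isp · g₀ = 2732 × 9.80665 = 26791.8 m/s.
m₀ = payload + dry + propellant = 156 + 245 + 324 = 725 kg.
m_f = payload + dry = 156 + 245 = 401 kg.
By the Tsiolkovsky rocket equation, Δv = v_e · ln(m₀/m_f) = 26791.8 × ln(1.808) = 26791.8 × 0.5922 ≈ 15866.4 m/s.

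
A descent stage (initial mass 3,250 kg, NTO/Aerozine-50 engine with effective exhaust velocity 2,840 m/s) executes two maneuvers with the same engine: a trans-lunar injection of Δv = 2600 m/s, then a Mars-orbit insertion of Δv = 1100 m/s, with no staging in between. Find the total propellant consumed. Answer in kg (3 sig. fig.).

After the first burn: m = 3250 × exp(−2600/2840.0) = 3250 × 0.40032 = 1,301.04 kg.
After the second burn: m = 1,301.04 × exp(−1100/2840.0) = 1,301.04 × 0.67887 = 883.237 kg.
Total propellant = m₀ − m_final = 3250 − 883.237 = 2,366.763 kg.

total propellant consumed ≈ 2370 kg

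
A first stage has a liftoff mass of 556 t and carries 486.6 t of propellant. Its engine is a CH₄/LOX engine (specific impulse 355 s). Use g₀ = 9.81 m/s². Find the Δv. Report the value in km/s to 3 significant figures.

Δv ≈ 7.25 km/s

v_e = Isp · g₀ = 355 × 9.81 = 3482.6 m/s.
m_f = m₀ − m_prop = 556 − 486.6 = 69.4 t.
By the Tsiolkovsky rocket equation, Δv = v_e · ln(m₀/m_f) = 3482.6 × ln(8.012) = 3482.6 × 2.0809 ≈ 7246.8 m/s.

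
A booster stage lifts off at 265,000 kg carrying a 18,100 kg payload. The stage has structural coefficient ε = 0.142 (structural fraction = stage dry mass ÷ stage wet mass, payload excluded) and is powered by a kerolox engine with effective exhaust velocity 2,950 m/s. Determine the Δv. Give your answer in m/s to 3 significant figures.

Δv ≈ 4740 m/s

Stage wet mass = m₀ − payload = 265,000 − 18,100 = 246,900 kg.
Stage dry mass = ε × stage wet mass = 0.142 × 246,900 = 35,059.8 kg.
Burnout mass m_f = stage dry + payload = 35,059.8 + 18,100 = 53,159.8 kg.
Rocket equation: Δv = v_e · ln(265,000/53,159.8) = 2950.0 × ln(4.985) = 2950.0 × 1.6064 ≈ 4739 m/s.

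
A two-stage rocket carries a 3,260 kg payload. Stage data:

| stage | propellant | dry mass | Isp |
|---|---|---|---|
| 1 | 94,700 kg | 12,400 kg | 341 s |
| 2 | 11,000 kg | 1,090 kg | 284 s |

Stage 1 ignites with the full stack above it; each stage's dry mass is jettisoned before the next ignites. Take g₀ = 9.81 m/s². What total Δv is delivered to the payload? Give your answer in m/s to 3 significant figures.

Ignition mass of stage 1 = 94,700+12,400 + 11,000+1,090 + 3,260 = 122,450 kg.
Stage 1: m₀ = 122,450 kg, m_f = 122,450 − 94,700 = 27,750 kg; Δv = 341×9.81×ln(4.413) = 3345.2×1.4845 ≈ 4966 m/s.
Stage 2: m₀ = 15,350 kg, m_f = 15,350 − 11,000 = 4,350 kg; Δv = 284×9.81×ln(3.529) = 2786.0×1.2609 ≈ 3513 m/s.
Total Δv = 4966 + 3513 = 8479 m/s.

Δv ≈ 8480 m/s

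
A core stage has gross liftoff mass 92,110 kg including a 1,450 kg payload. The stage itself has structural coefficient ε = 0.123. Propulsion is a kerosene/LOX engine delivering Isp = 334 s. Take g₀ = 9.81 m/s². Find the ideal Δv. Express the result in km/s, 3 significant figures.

Δv ≈ 6.52 km/s

Stage wet mass = m₀ − payload = 92,110 − 1,450 = 90,660 kg.
Stage dry mass = ε × stage wet mass = 0.123 × 90,660 = 11,151.2 kg.
Burnout mass m_f = stage dry + payload = 11,151.2 + 1,450 = 12,601.2 kg.
v_e = Isp · g₀ = 334 × 9.81 = 3276.5 m/s.
Using Δv = v_e ln(m₀/m_f): Δv = v_e · ln(92,110/12,601.2) = 3276.5 × ln(7.31) = 3276.5 × 1.9892 ≈ 6518 m/s.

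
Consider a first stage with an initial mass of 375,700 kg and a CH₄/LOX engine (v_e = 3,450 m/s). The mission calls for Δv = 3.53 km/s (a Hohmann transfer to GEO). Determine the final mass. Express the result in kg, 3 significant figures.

final mass ≈ 135000 kg

Using Δv = v_e ln(m₀/m_f): m₀/m_f = exp(Δv / v_e) = exp(3530 / 3450.0) = exp(1.0232) = 2.7821.
m_f = m₀ / 2.7821 = 375,700 / 2.7821 = 135,042 kg.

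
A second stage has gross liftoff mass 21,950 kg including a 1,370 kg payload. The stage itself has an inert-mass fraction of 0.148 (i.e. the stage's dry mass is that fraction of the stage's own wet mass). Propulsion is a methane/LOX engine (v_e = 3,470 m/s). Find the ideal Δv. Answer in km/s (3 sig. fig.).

Stage wet mass = m₀ − payload = 21,950 − 1,370 = 20,580 kg.
Stage dry mass = ε × stage wet mass = 0.148 × 20,580 = 3,045.84 kg.
Burnout mass m_f = stage dry + payload = 3,045.84 + 1,370 = 4,415.84 kg.
From the ideal rocket equation, Δv = v_e · ln(21,950/4,415.84) = 3470.0 × ln(4.971) = 3470.0 × 1.6036 ≈ 5564 m/s.

Δv ≈ 5.56 km/s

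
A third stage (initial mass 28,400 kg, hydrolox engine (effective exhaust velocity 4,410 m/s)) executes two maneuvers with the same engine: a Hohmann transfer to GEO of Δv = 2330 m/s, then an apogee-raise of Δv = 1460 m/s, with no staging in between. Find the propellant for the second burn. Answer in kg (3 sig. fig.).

propellant for the second burn ≈ 4720 kg

After the first burn: m = 28400 × exp(−2330/4410.0) = 28400 × 0.58958 = 16,744.1 kg.
After the second burn: m = 16,744.1 × exp(−1460/4410.0) = 16,744.1 × 0.71816 = 12,024.9 kg.
Second-burn propellant = 16,744.1 − 12,024.9 = 4,719.2 kg.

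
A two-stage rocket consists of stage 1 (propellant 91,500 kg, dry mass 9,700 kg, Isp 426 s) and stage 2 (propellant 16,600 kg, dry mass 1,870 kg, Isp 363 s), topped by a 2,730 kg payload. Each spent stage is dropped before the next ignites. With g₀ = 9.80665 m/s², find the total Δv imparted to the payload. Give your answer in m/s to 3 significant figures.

Δv ≈ 11200 m/s

Ignition mass of stage 1 = 91,500+9,700 + 16,600+1,870 + 2,730 = 122,400 kg.
Stage 1: m₀ = 122,400 kg, m_f = 122,400 − 91,500 = 30,900 kg; Δv = 426×9.80665×ln(3.961) = 4177.6×1.3765 ≈ 5751 m/s.
Stage 2: m₀ = 21,200 kg, m_f = 21,200 − 16,600 = 4,600 kg; Δv = 363×9.80665×ln(4.609) = 3559.8×1.5279 ≈ 5439 m/s.
Total Δv = 5751 + 5439 = 11190 m/s.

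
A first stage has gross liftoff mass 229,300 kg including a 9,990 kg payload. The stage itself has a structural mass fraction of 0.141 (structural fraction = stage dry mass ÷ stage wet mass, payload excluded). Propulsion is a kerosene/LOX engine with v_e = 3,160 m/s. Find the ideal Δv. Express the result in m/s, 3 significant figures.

Stage wet mass = m₀ − payload = 229,300 − 9,990 = 219,310 kg.
Stage dry mass = ε × stage wet mass = 0.141 × 219,310 = 30,922.7 kg.
Burnout mass m_f = stage dry + payload = 30,922.7 + 9,990 = 40,912.7 kg.
Using Δv = v_e ln(m₀/m_f): Δv = v_e · ln(229,300/40,912.7) = 3160.0 × ln(5.605) = 3160.0 × 1.7236 ≈ 5447 m/s.

Δv ≈ 5450 m/s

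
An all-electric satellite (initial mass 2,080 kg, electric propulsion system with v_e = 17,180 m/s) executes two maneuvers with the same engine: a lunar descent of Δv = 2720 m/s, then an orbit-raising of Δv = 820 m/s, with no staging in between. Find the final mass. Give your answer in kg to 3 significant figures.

After the first burn: m = 2080 × exp(−2720/17180.0) = 2080 × 0.85357 = 1,775.43 kg.
After the second burn: m = 1,775.43 × exp(−820/17180.0) = 1,775.43 × 0.95339 = 1,692.68 kg.

final mass ≈ 1690 kg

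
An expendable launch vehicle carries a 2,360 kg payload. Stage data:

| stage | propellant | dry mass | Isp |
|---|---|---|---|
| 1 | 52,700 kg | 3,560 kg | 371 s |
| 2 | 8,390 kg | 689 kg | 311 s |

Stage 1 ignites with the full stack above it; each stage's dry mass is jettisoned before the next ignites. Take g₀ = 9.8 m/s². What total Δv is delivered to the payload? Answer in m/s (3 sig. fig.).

Ignition mass of stage 1 = 52,700+3,560 + 8,390+689 + 2,360 = 67,699 kg.
Stage 1: m₀ = 67,699 kg, m_f = 67,699 − 52,700 = 14,999 kg; Δv = 371×9.8×ln(4.514) = 3635.8×1.5071 ≈ 5479 m/s.
Stage 2: m₀ = 11,439 kg, m_f = 11,439 − 8,390 = 3,049 kg; Δv = 311×9.8×ln(3.752) = 3047.8×1.3222 ≈ 4030 m/s.
Total Δv = 5479 + 4030 = 9509 m/s.

Δv ≈ 9510 m/s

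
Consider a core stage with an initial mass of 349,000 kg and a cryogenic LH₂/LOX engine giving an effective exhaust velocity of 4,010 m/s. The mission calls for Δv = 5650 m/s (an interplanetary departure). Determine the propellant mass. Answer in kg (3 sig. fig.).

propellant mass ≈ 264000 kg

Rocket equation: m₀/m_f = exp(Δv / v_e) = exp(5650 / 4010.0) = exp(1.4090) = 4.0918.
m_f = 349,000 / 4.0918 = 85,292.5 kg, so propellant = m₀ − m_f = 349,000 − 85,292.5 = 263,707.5 kg.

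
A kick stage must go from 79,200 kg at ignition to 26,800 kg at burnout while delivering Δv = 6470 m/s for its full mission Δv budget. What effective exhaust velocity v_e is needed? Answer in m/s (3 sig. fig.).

ln(m₀/m_f) = ln(79200/26800) = ln(2.955) = 1.0836.
Using Δv = v_e ln(m₀/m_f): v_e = Δv / ln(m₀/m_f) = 6470 / 1.0836 = 5971.0 m/s.

v_e ≈ 5970 m/s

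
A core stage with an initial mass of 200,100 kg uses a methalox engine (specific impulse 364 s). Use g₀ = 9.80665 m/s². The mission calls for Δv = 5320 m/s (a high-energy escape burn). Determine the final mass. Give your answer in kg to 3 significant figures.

final mass ≈ 45100 kg

v_e = Isp · g₀ = 364 × 9.80665 = 3569.6 m/s.
Rocket equation: m₀/m_f = exp(Δv / v_e) = exp(5320 / 3569.6) = exp(1.4904) = 4.4387.
m_f = m₀ / 4.4387 = 200,100 / 4.4387 = 45,080.8 kg.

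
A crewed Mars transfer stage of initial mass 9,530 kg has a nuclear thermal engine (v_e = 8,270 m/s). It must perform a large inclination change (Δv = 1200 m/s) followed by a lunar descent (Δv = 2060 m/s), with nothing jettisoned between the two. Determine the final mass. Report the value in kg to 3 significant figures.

After the first burn: m = 9530 × exp(−1200/8270.0) = 9530 × 0.86493 = 8,242.78 kg.
After the second burn: m = 8,242.78 × exp(−2060/8270.0) = 8,242.78 × 0.77951 = 6,425.33 kg.

final mass ≈ 6430 kg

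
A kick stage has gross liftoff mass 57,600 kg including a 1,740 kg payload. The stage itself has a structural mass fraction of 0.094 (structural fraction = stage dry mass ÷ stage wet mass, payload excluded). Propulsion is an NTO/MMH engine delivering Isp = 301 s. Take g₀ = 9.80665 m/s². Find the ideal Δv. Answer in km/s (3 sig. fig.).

Δv ≈ 6.23 km/s

Stage wet mass = m₀ − payload = 57,600 − 1,740 = 55,860 kg.
Stage dry mass = ε × stage wet mass = 0.094 × 55,860 = 5,250.84 kg.
Burnout mass m_f = stage dry + payload = 5,250.84 + 1,740 = 6,990.84 kg.
v_e = Isp · g₀ = 301 × 9.80665 = 2951.8 m/s.
From the ideal rocket equation, Δv = v_e · ln(57,600/6,990.84) = 2951.8 × ln(8.239) = 2951.8 × 2.1089 ≈ 6225 m/s.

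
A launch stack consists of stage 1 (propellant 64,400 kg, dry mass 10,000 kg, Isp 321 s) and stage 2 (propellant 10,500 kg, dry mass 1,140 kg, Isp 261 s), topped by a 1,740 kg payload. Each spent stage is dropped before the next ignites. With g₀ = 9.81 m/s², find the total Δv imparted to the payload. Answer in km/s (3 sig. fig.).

Ignition mass of stage 1 = 64,400+10,000 + 10,500+1,140 + 1,740 = 87,780 kg.
Stage 1: m₀ = 87,780 kg, m_f = 87,780 − 64,400 = 23,380 kg; Δv = 321×9.81×ln(3.754) = 3149.0×1.3230 ≈ 4166 m/s.
Stage 2: m₀ = 13,380 kg, m_f = 13,380 − 10,500 = 2,880 kg; Δv = 261×9.81×ln(4.646) = 2560.4×1.5360 ≈ 3933 m/s.
Total Δv = 4166 + 3933 = 8099 m/s.

Δv ≈ 8.10 km/s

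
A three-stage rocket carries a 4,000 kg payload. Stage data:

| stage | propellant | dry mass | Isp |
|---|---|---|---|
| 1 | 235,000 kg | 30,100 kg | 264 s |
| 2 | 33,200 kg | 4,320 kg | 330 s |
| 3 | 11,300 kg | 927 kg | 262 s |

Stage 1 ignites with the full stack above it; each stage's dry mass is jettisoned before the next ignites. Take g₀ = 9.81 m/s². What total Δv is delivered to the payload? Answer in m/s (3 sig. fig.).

Ignition mass of stage 1 = 235,000+30,100 + 33,200+4,320 + 11,300+927 + 4,000 = 318,847 kg.
Stage 1: m₀ = 318,847 kg, m_f = 318,847 − 235,000 = 83,847 kg; Δv = 264×9.81×ln(3.803) = 2589.8×1.3357 ≈ 3459 m/s.
Stage 2: m₀ = 53,747 kg, m_f = 53,747 − 33,200 = 20,547 kg; Δv = 330×9.81×ln(2.616) = 3237.3×0.9616 ≈ 3113 m/s.
Stage 3: m₀ = 16,227 kg, m_f = 16,227 − 11,300 = 4,927 kg; Δv = 262×9.81×ln(3.293) = 2570.2×1.1919 ≈ 3064 m/s.
Total Δv = 3459 + 3113 + 3064 = 9636 m/s.

Δv ≈ 9640 m/s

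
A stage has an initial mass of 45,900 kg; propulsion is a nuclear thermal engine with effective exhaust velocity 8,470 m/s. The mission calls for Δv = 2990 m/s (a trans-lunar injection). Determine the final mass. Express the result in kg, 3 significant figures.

Rocket equation: m₀/m_f = exp(Δv / v_e) = exp(2990 / 8470.0) = exp(0.3530) = 1.4233.
m_f = m₀ / 1.4233 = 45,900 / 1.4233 = 32,249 kg.

final mass ≈ 32200 kg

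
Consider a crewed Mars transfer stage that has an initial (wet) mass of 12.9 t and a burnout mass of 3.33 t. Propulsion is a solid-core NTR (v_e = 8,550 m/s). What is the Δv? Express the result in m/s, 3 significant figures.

Δv ≈ 11600 m/s

By the Tsiolkovsky rocket equation, Δv = v_e · ln(m₀/m_f) = 8550.0 × ln(3.874) = 8550.0 × 1.3543 ≈ 11578.9 m/s.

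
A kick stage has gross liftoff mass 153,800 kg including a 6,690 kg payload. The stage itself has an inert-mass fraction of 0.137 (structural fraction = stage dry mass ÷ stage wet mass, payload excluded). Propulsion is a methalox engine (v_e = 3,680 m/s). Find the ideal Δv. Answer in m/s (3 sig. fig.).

Δv ≈ 6420 m/s

Stage wet mass = m₀ − payload = 153,800 − 6,690 = 147,110 kg.
Stage dry mass = ε × stage wet mass = 0.137 × 147,110 = 20,154.1 kg.
Burnout mass m_f = stage dry + payload = 20,154.1 + 6,690 = 26,844.1 kg.
Rocket equation: Δv = v_e · ln(153,800/26,844.1) = 3680.0 × ln(5.729) = 3680.0 × 1.7456 ≈ 6424 m/s.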